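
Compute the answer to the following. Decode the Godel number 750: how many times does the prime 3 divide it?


Factorize 750 by dividing by 3 repeatedly.
Division steps: 3 divides 750 exactly 1 time(s).
Exponent of 3 = 1

1


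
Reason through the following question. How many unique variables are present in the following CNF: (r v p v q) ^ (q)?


Identify each variable that appears in the formula.
Variables found: p, q, r
Count = 3

3


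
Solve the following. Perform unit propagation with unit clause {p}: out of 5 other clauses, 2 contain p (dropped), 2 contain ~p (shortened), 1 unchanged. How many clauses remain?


Satisfied (removed): 2
Shortened (remain): 2
Unchanged (remain): 1
Remaining = 2 + 1 = 3

3


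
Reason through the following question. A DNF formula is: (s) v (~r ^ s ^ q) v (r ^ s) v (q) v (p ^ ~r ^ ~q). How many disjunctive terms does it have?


A DNF formula is a disjunction of terms (conjunctions).
Terms are separated by v.
Counting the disjuncts: 5 terms.

5


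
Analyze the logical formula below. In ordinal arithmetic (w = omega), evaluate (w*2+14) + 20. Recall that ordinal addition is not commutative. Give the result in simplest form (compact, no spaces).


Compute (w*2+14) + 20.
Ordinal + is associative but NOT commutative; for finite n>0, n + w = w but w + n stays w+n.
By associativity: (w*2+14) + 20 = w*2 + (14+20) = w*2+34.
Result = w*2+34

w*2+34


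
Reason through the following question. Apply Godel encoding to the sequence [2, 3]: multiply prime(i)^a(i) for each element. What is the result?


Encode each element as an exponent of the corresponding prime:
  2^2 = 4
  3^3 = 27
Product = 4 * 27 = 108

108


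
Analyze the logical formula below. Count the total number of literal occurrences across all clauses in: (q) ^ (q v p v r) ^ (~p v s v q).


Counting literals in each clause:
Clause 1: 1 literal(s)
Clause 2: 3 literal(s)
Clause 3: 3 literal(s)
Total = 7

7


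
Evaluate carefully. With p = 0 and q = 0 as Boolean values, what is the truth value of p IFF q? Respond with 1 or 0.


p = 0, q = 0
Operation: p IFF q
Evaluate: 0 IFF 0 = 1

1


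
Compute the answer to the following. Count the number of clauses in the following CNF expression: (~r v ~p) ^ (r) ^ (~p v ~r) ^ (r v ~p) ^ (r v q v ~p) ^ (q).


A CNF formula is a conjunction of clauses.
Clauses are separated by ^.
Counting the conjuncts: 6 clauses.

6


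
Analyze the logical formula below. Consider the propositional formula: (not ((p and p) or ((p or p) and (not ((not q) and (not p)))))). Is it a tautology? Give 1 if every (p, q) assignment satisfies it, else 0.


Check all 4 assignments:
p=0, q=0: 1
p=0, q=1: 1
p=1, q=0: 0
p=1, q=1: 0
Satisfying count = 2/4.
Tautology iff count = 4: no.

0


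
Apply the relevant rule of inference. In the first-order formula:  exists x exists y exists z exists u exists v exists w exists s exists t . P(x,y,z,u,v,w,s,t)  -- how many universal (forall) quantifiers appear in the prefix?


Quantifier prefix: exists x exists y exists z exists u exists v exists w exists s exists t
Mark each quantifier type:
  E E E E E E E E
Universal count = 0, Existential count = 8
Asked for universal (forall) quantifiers: 0

0


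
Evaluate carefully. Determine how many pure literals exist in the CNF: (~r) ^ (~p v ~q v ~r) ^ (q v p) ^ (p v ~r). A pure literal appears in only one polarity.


Check each variable for pure literal status:
p: mixed (not pure)
q: mixed (not pure)
r: pure negative
Pure literal count = 1

1


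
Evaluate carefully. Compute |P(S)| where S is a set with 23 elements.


The power set of a set with n elements has 2^n elements.
|P(S)| = 2^23 = 8388608

8388608


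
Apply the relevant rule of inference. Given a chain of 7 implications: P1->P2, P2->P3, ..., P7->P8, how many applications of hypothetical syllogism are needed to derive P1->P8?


With 7 implications in a chain connecting 8 propositions:
P1->P2, P2->P3, ..., P7->P8
Steps needed = (number of implications) - 1 = 7 - 1 = 6

6


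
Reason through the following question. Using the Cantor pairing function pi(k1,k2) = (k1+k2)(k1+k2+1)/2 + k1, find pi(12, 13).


k1 + k2 = 25
(k1+k2)(k1+k2+1)/2 = 25 * 26 / 2 = 325
pi = 325 + 12 = 337

337


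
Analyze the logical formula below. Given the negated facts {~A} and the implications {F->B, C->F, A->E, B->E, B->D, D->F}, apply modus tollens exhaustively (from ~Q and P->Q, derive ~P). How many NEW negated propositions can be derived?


Initial negated facts: {~A}
Apply modus tollens to closure:
  (no implication fires)
Final negated: {~A}
New negations: {(none)}
Count = 0

0


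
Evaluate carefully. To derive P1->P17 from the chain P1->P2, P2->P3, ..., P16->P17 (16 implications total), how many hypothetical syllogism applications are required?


With 16 implications in a chain connecting 17 propositions:
P1->P2, P2->P3, ..., P16->P17
Steps needed = (number of implications) - 1 = 16 - 1 = 15

15


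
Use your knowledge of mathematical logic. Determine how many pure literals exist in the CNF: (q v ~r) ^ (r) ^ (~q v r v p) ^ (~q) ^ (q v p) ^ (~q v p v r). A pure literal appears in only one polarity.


Check each variable for pure literal status:
p: pure positive
q: mixed (not pure)
r: mixed (not pure)
Pure literal count = 1

1


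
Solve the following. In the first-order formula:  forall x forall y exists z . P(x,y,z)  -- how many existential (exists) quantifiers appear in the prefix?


Quantifier prefix: forall x forall y exists z
Mark each quantifier type:
  U U E
Universal count = 2, Existential count = 1
Asked for existential (exists) quantifiers: 1

1


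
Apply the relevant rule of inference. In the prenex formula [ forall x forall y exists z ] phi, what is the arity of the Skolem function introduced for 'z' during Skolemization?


Quantifier prefix: forall x forall y exists z
'z' is existentially quantified at position 3.
Universal variables preceding it: x, y
Skolem function arity = 2

2


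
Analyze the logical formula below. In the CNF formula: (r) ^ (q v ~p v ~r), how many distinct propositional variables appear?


Identify each variable that appears in the formula.
Variables found: p, q, r
Count = 3

3


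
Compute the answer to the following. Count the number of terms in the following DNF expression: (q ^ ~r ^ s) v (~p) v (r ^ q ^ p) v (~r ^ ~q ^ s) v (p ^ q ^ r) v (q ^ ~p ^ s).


A DNF formula is a disjunction of terms (conjunctions).
Terms are separated by v.
Counting the disjuncts: 6 terms.

6


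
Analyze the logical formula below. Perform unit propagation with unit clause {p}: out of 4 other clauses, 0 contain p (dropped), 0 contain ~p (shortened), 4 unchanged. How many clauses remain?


Satisfied (removed): 0
Shortened (remain): 0
Unchanged (remain): 4
Remaining = 0 + 4 = 4

4


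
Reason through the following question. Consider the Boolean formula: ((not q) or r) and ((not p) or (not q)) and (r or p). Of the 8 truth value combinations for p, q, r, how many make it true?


Evaluate all 8 assignments for p, q, r:
p=0, q=0, r=0: 0
p=0, q=0, r=1: 1
p=0, q=1, r=0: 0
p=0, q=1, r=1: 1
p=1, q=0, r=0: 1
p=1, q=0, r=1: 1
p=1, q=1, r=0: 0
p=1, q=1, r=1: 0
Satisfying count = 4

4


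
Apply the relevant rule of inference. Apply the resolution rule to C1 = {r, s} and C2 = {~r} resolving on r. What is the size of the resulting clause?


Remove r from C1 and ~r from C2.
C1 remainder: {s}
C2 remainder: {}
Union (resolvent): {s}
Resolvent has 1 literal(s).

1


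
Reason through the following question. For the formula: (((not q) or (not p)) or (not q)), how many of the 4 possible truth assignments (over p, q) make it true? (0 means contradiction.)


Check all 4 assignments:
p=0, q=0: 1
p=0, q=1: 1
p=1, q=0: 1
p=1, q=1: 0
Count of True = 3

3


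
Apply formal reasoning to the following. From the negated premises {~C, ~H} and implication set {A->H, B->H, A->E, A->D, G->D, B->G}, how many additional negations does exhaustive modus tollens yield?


Initial negated facts: {~C, ~H}
Apply modus tollens to closure:
  ~H and A->H  =>  ~A
  ~H and B->H  =>  ~B
Final negated: {~A, ~B, ~C, ~H}
New negations: {~A, ~B}
Count = 2

2


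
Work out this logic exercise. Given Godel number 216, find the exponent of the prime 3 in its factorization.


Factorize 216 by dividing by 3 repeatedly.
Division steps: 3 divides 216 exactly 3 time(s).
Exponent of 3 = 3

3


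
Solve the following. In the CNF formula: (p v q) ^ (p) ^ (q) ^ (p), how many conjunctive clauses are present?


A CNF formula is a conjunction of clauses.
Clauses are separated by ^.
Counting the conjuncts: 4 clauses.

4


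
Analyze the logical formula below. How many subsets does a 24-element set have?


The power set of a set with n elements has 2^n elements.
|P(S)| = 2^24 = 16777216

16777216


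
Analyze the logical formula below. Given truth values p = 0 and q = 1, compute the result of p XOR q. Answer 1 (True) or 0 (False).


p = 0, q = 1
Operation: p XOR q
Evaluate: 0 XOR 1 = 1

1


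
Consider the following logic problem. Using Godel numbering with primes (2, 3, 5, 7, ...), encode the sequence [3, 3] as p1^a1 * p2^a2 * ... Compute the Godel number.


Encode each element as an exponent of the corresponding prime:
  2^3 = 8
  3^3 = 27
Product = 8 * 27 = 216

216


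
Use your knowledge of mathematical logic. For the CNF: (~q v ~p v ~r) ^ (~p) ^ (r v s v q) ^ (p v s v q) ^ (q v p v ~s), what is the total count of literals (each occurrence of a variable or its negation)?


Counting literals in each clause:
Clause 1: 3 literal(s)
Clause 2: 1 literal(s)
Clause 3: 3 literal(s)
Clause 4: 3 literal(s)
Clause 5: 3 literal(s)
Total = 13

13


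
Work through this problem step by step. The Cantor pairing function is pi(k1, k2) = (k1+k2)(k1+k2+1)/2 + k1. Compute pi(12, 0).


k1 + k2 = 12
(k1+k2)(k1+k2+1)/2 = 12 * 13 / 2 = 78
pi = 78 + 12 = 90

90


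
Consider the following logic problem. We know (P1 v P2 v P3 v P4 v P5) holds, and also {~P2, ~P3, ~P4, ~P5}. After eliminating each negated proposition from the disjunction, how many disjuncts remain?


Original disjuncts (5): P1, P2, P3, P4, P5
Negated (eliminate): ~P2, ~P3, ~P4, ~P5
Remaining disjuncts: P1
Count = 5 - 4 = 1

1


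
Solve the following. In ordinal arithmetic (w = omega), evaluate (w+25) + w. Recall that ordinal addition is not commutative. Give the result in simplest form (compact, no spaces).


Compute (w+25) + w.
Ordinal + is associative but NOT commutative; for finite n>0, n + w = w but w + n stays w+n.
(w+25) + w = w + (25+w) = w + w = w*2 (the finite tail 25 is absorbed by the right w).
Result = w*2

w*2


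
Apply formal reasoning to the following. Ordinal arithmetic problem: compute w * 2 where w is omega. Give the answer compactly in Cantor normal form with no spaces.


Compute w * 2.
Ordinal * is associative and left-distributive over +, but NOT commutative; for finite n>1, n*w = w but w*n stays w*n.
w * 2 means 2 copies of w concatenated: w*2.
Result = w*2

w*2


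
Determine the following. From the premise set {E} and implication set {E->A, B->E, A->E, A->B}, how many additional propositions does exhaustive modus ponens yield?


Initial facts: {E}
Apply modus ponens to closure:
  E and E->A  =>  A
  A and A->B  =>  B
Final known: {A, B, E}
New propositions: {A, B}
Count = 2

2


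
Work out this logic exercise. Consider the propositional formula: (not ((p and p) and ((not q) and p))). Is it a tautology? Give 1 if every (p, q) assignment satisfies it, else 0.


Check all 4 assignments:
p=0, q=0: 1
p=0, q=1: 1
p=1, q=0: 0
p=1, q=1: 1
Satisfying count = 3/4.
Tautology iff count = 4: no.

0


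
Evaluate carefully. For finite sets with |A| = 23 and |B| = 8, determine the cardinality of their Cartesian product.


The Cartesian product A x B contains all ordered pairs (a, b).
|A x B| = |A| * |B| = 23 * 8 = 184

184


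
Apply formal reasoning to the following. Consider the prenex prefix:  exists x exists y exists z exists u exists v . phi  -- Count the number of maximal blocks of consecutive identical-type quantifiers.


Quantifier-type sequence: E E E E E  (A=forall, E=exists)
Group into maximal same-type runs:
  Ex5
Number of blocks = 1

1


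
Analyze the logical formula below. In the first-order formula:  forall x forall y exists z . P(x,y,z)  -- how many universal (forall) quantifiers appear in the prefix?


Quantifier prefix: forall x forall y exists z
Mark each quantifier type:
  U U E
Universal count = 2, Existential count = 1
Asked for universal (forall) quantifiers: 2

2


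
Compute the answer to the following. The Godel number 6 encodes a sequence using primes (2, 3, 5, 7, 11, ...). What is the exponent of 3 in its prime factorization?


Factorize 6 by dividing by 3 repeatedly.
Division steps: 3 divides 6 exactly 1 time(s).
Exponent of 3 = 1

1


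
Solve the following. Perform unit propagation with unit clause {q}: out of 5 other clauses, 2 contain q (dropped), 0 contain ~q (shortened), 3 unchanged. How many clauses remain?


Satisfied (removed): 2
Shortened (remain): 0
Unchanged (remain): 3
Remaining = 0 + 3 = 3

3


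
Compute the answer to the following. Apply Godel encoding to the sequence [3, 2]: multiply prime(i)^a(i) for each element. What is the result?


Encode each element as an exponent of the corresponding prime:
  2^3 = 8
  3^2 = 9
Product = 8 * 9 = 72

72


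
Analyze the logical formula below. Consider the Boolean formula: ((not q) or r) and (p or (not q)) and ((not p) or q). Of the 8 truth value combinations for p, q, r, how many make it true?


Evaluate all 8 assignments for p, q, r:
p=0, q=0, r=0: 1
p=0, q=0, r=1: 1
p=0, q=1, r=0: 0
p=0, q=1, r=1: 0
p=1, q=0, r=0: 0
p=1, q=0, r=1: 0
p=1, q=1, r=0: 0
p=1, q=1, r=1: 1
Satisfying count = 3

3


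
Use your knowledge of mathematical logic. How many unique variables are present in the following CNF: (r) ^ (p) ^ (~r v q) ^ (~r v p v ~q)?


Identify each variable that appears in the formula.
Variables found: p, q, r
Count = 3

3


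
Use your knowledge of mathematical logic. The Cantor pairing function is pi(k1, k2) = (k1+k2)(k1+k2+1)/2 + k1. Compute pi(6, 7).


k1 + k2 = 13
(k1+k2)(k1+k2+1)/2 = 13 * 14 / 2 = 91
pi = 91 + 6 = 97

97


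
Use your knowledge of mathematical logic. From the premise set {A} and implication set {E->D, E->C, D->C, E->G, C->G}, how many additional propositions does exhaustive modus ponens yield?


Initial facts: {A}
Apply modus ponens to closure:
  (no implication fires)
Final known: {A}
New propositions: {(none)}
Count = 0

0


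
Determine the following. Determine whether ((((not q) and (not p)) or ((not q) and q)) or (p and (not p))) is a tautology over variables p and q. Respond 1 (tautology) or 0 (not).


Check all 4 assignments:
p=0, q=0: 1
p=0, q=1: 0
p=1, q=0: 0
p=1, q=1: 0
Satisfying count = 1/4.
Tautology iff count = 4: no.

0


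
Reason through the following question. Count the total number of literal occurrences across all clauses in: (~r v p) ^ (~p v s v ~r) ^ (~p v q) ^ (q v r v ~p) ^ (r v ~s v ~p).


Counting literals in each clause:
Clause 1: 2 literal(s)
Clause 2: 3 literal(s)
Clause 3: 2 literal(s)
Clause 4: 3 literal(s)
Clause 5: 3 literal(s)
Total = 13

13


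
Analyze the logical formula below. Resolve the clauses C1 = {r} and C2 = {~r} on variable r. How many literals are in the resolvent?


Remove r from C1 and ~r from C2.
C1 remainder: {}
C2 remainder: {}
Union (resolvent): {} (empty clause)
Resolvent has 0 literal(s).

0


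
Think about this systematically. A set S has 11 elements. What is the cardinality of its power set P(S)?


The power set of a set with n elements has 2^n elements.
|P(S)| = 2^11 = 2048

2048


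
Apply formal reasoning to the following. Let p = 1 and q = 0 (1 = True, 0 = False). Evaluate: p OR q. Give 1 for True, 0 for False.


p = 1, q = 0
Operation: p OR q
Evaluate: 1 OR 0 = 1

1


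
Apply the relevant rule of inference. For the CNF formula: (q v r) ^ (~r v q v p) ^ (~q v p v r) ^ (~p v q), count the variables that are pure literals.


Check each variable for pure literal status:
p: mixed (not pure)
q: mixed (not pure)
r: mixed (not pure)
Pure literal count = 0

0


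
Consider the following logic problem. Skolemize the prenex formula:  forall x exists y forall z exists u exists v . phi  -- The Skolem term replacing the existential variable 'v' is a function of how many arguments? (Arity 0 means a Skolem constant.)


Quantifier prefix: forall x exists y forall z exists u exists v
'v' is existentially quantified at position 5.
Universal variables preceding it: x, z
Skolem function arity = 2

2


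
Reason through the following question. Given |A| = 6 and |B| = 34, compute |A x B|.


The Cartesian product A x B contains all ordered pairs (a, b).
|A x B| = |A| * |B| = 6 * 34 = 204

204


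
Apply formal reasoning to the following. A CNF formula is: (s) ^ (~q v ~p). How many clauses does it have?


A CNF formula is a conjunction of clauses.
Clauses are separated by ^.
Counting the conjuncts: 2 clauses.

2


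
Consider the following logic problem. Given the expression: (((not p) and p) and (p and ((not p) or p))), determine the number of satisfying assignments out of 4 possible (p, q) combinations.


Check all 4 assignments:
p=0, q=0: 0
p=0, q=1: 0
p=1, q=0: 0
p=1, q=1: 0
Count of True = 0

0


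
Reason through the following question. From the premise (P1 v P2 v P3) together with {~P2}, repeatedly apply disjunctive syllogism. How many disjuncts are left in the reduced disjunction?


Original disjuncts (3): P1, P2, P3
Negated (eliminate): ~P2
Remaining disjuncts: P1, P3
Count = 3 - 1 = 2

2


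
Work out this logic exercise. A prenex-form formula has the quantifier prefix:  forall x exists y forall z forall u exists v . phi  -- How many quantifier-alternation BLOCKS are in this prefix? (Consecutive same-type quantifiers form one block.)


Quantifier-type sequence: A E A A E  (A=forall, E=exists)
Group into maximal same-type runs:
  Ax1 | Ex1 | Ax2 | Ex1
Number of blocks = 4

4


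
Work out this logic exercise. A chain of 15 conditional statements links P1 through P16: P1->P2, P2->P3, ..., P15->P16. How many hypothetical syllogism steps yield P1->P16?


With 15 implications in a chain connecting 16 propositions:
P1->P2, P2->P3, ..., P15->P16
Steps needed = (number of implications) - 1 = 15 - 1 = 14

14


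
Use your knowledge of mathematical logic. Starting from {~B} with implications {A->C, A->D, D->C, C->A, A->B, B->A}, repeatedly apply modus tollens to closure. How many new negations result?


Initial negated facts: {~B}
Apply modus tollens to closure:
  ~B and A->B  =>  ~A
  ~A and C->A  =>  ~C
  ~C and D->C  =>  ~D
Final negated: {~A, ~B, ~C, ~D}
New negations: {~A, ~C, ~D}
Count = 3

3


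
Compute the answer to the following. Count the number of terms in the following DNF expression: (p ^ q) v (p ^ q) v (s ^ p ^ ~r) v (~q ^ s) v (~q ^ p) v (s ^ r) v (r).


A DNF formula is a disjunction of terms (conjunctions).
Terms are separated by v.
Counting the disjuncts: 7 terms.

7


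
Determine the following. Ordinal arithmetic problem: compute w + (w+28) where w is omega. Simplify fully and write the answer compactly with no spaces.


Compute w + (w+28).
Ordinal + is associative but NOT commutative; for finite n>0, n + w = w but w + n stays w+n.
w + (w+28) = (w+w) + 28 = w*2+28.
Result = w*2+28

w*2+28


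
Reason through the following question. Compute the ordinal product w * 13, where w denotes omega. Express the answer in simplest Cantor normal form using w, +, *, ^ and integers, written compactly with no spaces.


Compute w * 13.
Ordinal * is associative and left-distributive over +, but NOT commutative; for finite n>1, n*w = w but w*n stays w*n.
w * 13 means 13 copies of w concatenated: w*13.
Result = w*13

w*13


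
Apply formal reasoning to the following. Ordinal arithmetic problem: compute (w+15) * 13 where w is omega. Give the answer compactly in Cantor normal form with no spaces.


Compute (w+15) * 13.
Ordinal * is associative and left-distributive over +, but NOT commutative; for finite n>1, n*w = w but w*n stays w*n.
(w+15) * 13 = (w+15) repeated 13 times. Each intermediate +15 is absorbed by the following w; only the last survives: w*13+15.
Result = w*13+15

w*13+15


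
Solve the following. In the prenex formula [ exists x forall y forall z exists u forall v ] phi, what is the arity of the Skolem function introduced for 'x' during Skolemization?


Quantifier prefix: exists x forall y forall z exists u forall v
'x' is existentially quantified at position 1.
No universal quantifiers precede it.
Skolem function arity = 0 (a Skolem constant)

0


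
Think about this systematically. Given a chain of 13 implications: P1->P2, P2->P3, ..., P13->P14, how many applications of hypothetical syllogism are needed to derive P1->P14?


With 13 implications in a chain connecting 14 propositions:
P1->P2, P2->P3, ..., P13->P14
Steps needed = (number of implications) - 1 = 13 - 1 = 12

12


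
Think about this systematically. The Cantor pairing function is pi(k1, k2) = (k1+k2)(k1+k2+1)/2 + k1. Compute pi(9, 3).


k1 + k2 = 12
(k1+k2)(k1+k2+1)/2 = 12 * 13 / 2 = 78
pi = 78 + 9 = 87

87


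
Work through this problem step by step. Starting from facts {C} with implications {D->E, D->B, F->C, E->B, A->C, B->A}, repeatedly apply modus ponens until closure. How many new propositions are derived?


Initial facts: {C}
Apply modus ponens to closure:
  (no implication fires)
Final known: {C}
New propositions: {(none)}
Count = 0

0


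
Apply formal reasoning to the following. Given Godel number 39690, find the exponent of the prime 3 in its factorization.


Factorize 39690 by dividing by 3 repeatedly.
Division steps: 3 divides 39690 exactly 4 time(s).
Exponent of 3 = 4

4


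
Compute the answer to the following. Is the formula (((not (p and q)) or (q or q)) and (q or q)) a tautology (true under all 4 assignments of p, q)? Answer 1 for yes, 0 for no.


Check all 4 assignments:
p=0, q=0: 0
p=0, q=1: 1
p=1, q=0: 0
p=1, q=1: 1
Satisfying count = 2/4.
Tautology iff count = 4: no.

0


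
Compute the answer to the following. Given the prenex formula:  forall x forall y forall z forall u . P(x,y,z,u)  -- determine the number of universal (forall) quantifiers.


Quantifier prefix: forall x forall y forall z forall u
Mark each quantifier type:
  U U U U
Universal count = 4, Existential count = 0
Asked for universal (forall) quantifiers: 4

4


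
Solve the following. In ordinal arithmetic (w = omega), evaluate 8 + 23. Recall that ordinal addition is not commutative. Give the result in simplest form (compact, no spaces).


Compute 8 + 23.
Ordinal + is associative but NOT commutative; for finite n>0, n + w = w but w + n stays w+n.
Both operands finite; ordinal + agrees with natural +: 8 + 23 = 31.
Result = 31

31


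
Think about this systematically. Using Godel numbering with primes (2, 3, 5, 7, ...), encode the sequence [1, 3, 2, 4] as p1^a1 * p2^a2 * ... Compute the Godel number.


Encode each element as an exponent of the corresponding prime:
  2^1 = 2
  3^3 = 27
  5^2 = 25
  7^4 = 2401
Product = 2 * 27 * 25 * 2401 = 3241350

3241350


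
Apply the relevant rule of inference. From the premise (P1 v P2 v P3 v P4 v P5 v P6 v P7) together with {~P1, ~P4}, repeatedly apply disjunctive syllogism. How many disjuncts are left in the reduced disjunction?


Original disjuncts (7): P1, P2, P3, P4, P5, P6, P7
Negated (eliminate): ~P1, ~P4
Remaining disjuncts: P2, P3, P5, P6, P7
Count = 7 - 2 = 5

5


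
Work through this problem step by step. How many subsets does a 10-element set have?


The power set of a set with n elements has 2^n elements.
|P(S)| = 2^10 = 1024

1024


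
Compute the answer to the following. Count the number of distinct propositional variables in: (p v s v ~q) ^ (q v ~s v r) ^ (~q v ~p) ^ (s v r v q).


Identify each variable that appears in the formula.
Variables found: p, q, r, s
Count = 4

4


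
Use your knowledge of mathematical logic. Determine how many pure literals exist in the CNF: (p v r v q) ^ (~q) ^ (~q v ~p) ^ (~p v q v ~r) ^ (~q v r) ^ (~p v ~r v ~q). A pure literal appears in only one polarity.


Check each variable for pure literal status:
p: mixed (not pure)
q: mixed (not pure)
r: mixed (not pure)
Pure literal count = 0

0


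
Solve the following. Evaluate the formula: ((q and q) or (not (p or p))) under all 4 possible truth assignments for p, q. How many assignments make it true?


Check all 4 assignments:
p=0, q=0: 1
p=0, q=1: 1
p=1, q=0: 0
p=1, q=1: 1
Count of True = 3

3


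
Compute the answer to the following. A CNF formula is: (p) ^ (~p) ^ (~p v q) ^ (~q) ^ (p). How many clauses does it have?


A CNF formula is a conjunction of clauses.
Clauses are separated by ^.
Counting the conjuncts: 5 clauses.

5


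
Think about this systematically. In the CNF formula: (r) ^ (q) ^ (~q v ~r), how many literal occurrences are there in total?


Counting literals in each clause:
Clause 1: 1 literal(s)
Clause 2: 1 literal(s)
Clause 3: 2 literal(s)
Total = 4

4


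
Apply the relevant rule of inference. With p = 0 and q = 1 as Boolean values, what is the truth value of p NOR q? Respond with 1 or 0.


p = 0, q = 1
Operation: p NOR q
Evaluate: 0 NOR 1 = 0

0


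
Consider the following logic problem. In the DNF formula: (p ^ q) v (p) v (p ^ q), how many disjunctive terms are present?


A DNF formula is a disjunction of terms (conjunctions).
Terms are separated by v.
Counting the disjuncts: 3 terms.

3


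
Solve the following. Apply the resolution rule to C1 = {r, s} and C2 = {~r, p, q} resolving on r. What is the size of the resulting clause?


Remove r from C1 and ~r from C2.
C1 remainder: {s}
C2 remainder: {p, q}
Union (resolvent): {p, q, s}
Resolvent has 3 literal(s).

3


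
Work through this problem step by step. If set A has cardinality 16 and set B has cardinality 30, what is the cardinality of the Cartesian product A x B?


The Cartesian product A x B contains all ordered pairs (a, b).
|A x B| = |A| * |B| = 16 * 30 = 480

480


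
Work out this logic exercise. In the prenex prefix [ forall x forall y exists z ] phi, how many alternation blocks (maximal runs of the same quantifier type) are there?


Quantifier-type sequence: A A E  (A=forall, E=exists)
Group into maximal same-type runs:
  Ax2 | Ex1
Number of blocks = 2

2


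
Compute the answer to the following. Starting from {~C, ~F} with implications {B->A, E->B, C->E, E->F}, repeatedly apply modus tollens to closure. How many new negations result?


Initial negated facts: {~C, ~F}
Apply modus tollens to closure:
  ~F and E->F  =>  ~E
Final negated: {~C, ~E, ~F}
New negations: {~E}
Count = 1

1


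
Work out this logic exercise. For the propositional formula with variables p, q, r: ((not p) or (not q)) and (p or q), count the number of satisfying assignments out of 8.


Evaluate all 8 assignments for p, q, r:
p=0, q=0, r=0: 0
p=0, q=0, r=1: 0
p=0, q=1, r=0: 1
p=0, q=1, r=1: 1
p=1, q=0, r=0: 1
p=1, q=0, r=1: 1
p=1, q=1, r=0: 0
p=1, q=1, r=1: 0
Satisfying count = 4

4


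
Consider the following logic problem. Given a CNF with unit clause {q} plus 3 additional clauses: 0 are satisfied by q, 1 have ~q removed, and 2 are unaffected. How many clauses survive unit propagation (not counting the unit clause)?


Satisfied (removed): 0
Shortened (remain): 1
Unchanged (remain): 2
Remaining = 1 + 2 = 3

3


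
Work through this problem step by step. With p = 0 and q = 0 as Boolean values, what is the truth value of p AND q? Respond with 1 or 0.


p = 0, q = 0
Operation: p AND q
Evaluate: 0 AND 0 = 0

0


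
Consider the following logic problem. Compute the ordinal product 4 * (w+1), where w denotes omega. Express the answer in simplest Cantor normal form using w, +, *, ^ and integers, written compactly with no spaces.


Compute 4 * (w+1).
Ordinal * is associative and left-distributive over +, but NOT commutative; for finite n>1, n*w = w but w*n stays w*n.
By left-distributivity: 4 * (w+1) = 4*w + 4*1 = w + 4 = w+4.
Result = w+4

w+4


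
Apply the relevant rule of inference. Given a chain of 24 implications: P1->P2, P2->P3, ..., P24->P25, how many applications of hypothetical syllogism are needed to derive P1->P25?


With 24 implications in a chain connecting 25 propositions:
P1->P2, P2->P3, ..., P24->P25
Steps needed = (number of implications) - 1 = 24 - 1 = 23

23


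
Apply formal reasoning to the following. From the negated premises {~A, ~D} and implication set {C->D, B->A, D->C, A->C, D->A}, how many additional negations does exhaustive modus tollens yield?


Initial negated facts: {~A, ~D}
Apply modus tollens to closure:
  ~D and C->D  =>  ~C
  ~A and B->A  =>  ~B
Final negated: {~A, ~B, ~C, ~D}
New negations: {~B, ~C}
Count = 2

2


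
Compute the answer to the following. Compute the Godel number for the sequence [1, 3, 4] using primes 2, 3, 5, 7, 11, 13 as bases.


Encode each element as an exponent of the corresponding prime:
  2^1 = 2
  3^3 = 27
  5^4 = 625
Product = 2 * 27 * 625 = 33750

33750


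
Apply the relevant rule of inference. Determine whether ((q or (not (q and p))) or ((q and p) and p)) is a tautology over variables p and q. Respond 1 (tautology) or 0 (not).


Check all 4 assignments:
p=0, q=0: 1
p=0, q=1: 1
p=1, q=0: 1
p=1, q=1: 1
Satisfying count = 4/4.
Tautology iff count = 4: yes.

1


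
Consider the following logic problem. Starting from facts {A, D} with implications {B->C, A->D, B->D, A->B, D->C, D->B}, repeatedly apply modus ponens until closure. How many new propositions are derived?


Initial facts: {A, D}
Apply modus ponens to closure:
  A and A->B  =>  B
  D and D->C  =>  C
Final known: {A, B, C, D}
New propositions: {B, C}
Count = 2

2


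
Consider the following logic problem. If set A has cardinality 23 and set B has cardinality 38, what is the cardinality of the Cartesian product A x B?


The Cartesian product A x B contains all ordered pairs (a, b).
|A x B| = |A| * |B| = 23 * 38 = 874

874


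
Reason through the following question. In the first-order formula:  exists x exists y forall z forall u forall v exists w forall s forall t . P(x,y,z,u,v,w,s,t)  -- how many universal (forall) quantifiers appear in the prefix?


Quantifier prefix: exists x exists y forall z forall u forall v exists w forall s forall t
Mark each quantifier type:
  E E U U U E U U
Universal count = 5, Existential count = 3
Asked for universal (forall) quantifiers: 5

5


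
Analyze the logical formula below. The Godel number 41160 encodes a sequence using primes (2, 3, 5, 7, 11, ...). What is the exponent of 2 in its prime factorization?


Factorize 41160 by dividing by 2 repeatedly.
Division steps: 2 divides 41160 exactly 3 time(s).
Exponent of 2 = 3

3


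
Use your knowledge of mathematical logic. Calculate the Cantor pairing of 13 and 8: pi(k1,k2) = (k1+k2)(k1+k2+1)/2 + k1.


k1 + k2 = 21
(k1+k2)(k1+k2+1)/2 = 21 * 22 / 2 = 231
pi = 231 + 13 = 244

244


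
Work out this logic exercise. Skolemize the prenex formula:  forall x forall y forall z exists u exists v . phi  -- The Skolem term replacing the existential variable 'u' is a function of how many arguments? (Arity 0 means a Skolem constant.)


Quantifier prefix: forall x forall y forall z exists u exists v
'u' is existentially quantified at position 4.
Universal variables preceding it: x, y, z
Skolem function arity = 3

3


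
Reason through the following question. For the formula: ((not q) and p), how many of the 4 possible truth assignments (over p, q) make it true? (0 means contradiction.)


Check all 4 assignments:
p=0, q=0: 0
p=0, q=1: 0
p=1, q=0: 1
p=1, q=1: 0
Count of True = 1

1


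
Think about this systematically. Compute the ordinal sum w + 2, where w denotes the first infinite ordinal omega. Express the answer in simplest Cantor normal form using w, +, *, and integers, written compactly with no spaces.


Compute w + 2.
Ordinal + is associative but NOT commutative; for finite n>0, n + w = w but w + n stays w+n.
w + 2 is already in normal form (a successor ordinal beyond w).
Result = w+2

w+2


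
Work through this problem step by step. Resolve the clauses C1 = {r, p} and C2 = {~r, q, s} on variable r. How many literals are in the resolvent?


Remove r from C1 and ~r from C2.
C1 remainder: {p}
C2 remainder: {q, s}
Union (resolvent): {p, q, s}
Resolvent has 3 literal(s).

3


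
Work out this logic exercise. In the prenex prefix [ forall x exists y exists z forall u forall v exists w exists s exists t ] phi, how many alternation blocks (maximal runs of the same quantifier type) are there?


Quantifier-type sequence: A E E A A E E E  (A=forall, E=exists)
Group into maximal same-type runs:
  Ax1 | Ex2 | Ax2 | Ex3
Number of blocks = 4

4


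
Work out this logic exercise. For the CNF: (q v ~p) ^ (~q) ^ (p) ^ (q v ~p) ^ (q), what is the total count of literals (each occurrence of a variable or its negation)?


Counting literals in each clause:
Clause 1: 2 literal(s)
Clause 2: 1 literal(s)
Clause 3: 1 literal(s)
Clause 4: 2 literal(s)
Clause 5: 1 literal(s)
Total = 7

7


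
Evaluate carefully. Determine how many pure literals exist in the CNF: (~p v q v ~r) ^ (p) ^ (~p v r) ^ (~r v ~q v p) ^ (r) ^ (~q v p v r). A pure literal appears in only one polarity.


Check each variable for pure literal status:
p: mixed (not pure)
q: mixed (not pure)
r: mixed (not pure)
Pure literal count = 0

0


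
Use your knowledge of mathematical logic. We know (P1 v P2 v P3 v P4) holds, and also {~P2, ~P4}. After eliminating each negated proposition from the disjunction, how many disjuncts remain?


Original disjuncts (4): P1, P2, P3, P4
Negated (eliminate): ~P2, ~P4
Remaining disjuncts: P1, P3
Count = 4 - 2 = 2

2


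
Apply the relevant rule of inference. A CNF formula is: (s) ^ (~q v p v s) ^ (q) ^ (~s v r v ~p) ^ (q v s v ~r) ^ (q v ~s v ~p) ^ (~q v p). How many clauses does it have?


A CNF formula is a conjunction of clauses.
Clauses are separated by ^.
Counting the conjuncts: 7 clauses.

7


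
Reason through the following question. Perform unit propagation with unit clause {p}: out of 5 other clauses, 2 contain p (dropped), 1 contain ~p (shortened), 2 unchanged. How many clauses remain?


Satisfied (removed): 2
Shortened (remain): 1
Unchanged (remain): 2
Remaining = 1 + 2 = 3

3


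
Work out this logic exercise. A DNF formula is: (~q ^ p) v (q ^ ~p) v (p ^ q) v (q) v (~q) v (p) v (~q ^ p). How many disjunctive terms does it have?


A DNF formula is a disjunction of terms (conjunctions).
Terms are separated by v.
Counting the disjuncts: 7 terms.

7


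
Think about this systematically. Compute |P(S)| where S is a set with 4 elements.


The power set of a set with n elements has 2^n elements.
|P(S)| = 2^4 = 16

16


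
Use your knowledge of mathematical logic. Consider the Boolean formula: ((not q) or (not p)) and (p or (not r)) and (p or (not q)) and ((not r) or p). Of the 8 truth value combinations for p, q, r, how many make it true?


Evaluate all 8 assignments for p, q, r:
p=0, q=0, r=0: 1
p=0, q=0, r=1: 0
p=0, q=1, r=0: 0
p=0, q=1, r=1: 0
p=1, q=0, r=0: 1
p=1, q=0, r=1: 1
p=1, q=1, r=0: 0
p=1, q=1, r=1: 0
Satisfying count = 3

3


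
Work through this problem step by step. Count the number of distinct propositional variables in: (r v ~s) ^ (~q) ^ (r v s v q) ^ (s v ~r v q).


Identify each variable that appears in the formula.
Variables found: q, r, s
Count = 3

3


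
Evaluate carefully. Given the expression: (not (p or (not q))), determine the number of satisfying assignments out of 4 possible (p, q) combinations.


Check all 4 assignments:
p=0, q=0: 0
p=0, q=1: 1
p=1, q=0: 0
p=1, q=1: 0
Count of True = 1

1


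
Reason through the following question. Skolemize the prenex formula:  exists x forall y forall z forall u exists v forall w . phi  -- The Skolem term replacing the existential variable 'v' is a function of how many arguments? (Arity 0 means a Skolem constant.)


Quantifier prefix: exists x forall y forall z forall u exists v forall w
'v' is existentially quantified at position 5.
Universal variables preceding it: y, z, u
Skolem function arity = 3

3


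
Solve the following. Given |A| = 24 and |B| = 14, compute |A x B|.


The Cartesian product A x B contains all ordered pairs (a, b).
|A x B| = |A| * |B| = 24 * 14 = 336

336


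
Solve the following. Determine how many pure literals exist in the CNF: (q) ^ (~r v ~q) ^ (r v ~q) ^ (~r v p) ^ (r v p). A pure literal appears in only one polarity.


Check each variable for pure literal status:
p: pure positive
q: mixed (not pure)
r: mixed (not pure)
Pure literal count = 1

1


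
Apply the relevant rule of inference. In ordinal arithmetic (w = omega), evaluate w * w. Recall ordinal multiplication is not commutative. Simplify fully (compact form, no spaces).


Compute w * w.
Ordinal * is associative and left-distributive over +, but NOT commutative; for finite n>1, n*w = w but w*n stays w*n.
w * w = w^2 by definition.
Result = w^2

w^2


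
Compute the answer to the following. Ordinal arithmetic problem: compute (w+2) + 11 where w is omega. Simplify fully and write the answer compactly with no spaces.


Compute (w+2) + 11.
Ordinal + is associative but NOT commutative; for finite n>0, n + w = w but w + n stays w+n.
By associativity: (w+2) + 11 = w + (2+11) = w+13.
Result = w+13

w+13


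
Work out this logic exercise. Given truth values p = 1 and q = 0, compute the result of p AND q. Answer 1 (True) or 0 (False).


p = 1, q = 0
Operation: p AND q
Evaluate: 1 AND 0 = 0

0


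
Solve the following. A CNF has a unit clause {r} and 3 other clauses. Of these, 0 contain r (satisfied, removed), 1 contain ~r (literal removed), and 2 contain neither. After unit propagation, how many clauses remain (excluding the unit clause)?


Satisfied (removed): 0
Shortened (remain): 1
Unchanged (remain): 2
Remaining = 1 + 2 = 3

3


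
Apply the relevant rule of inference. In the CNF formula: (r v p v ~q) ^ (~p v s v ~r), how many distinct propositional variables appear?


Identify each variable that appears in the formula.
Variables found: p, q, r, s
Count = 4

4


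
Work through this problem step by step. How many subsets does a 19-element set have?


The power set of a set with n elements has 2^n elements.
|P(S)| = 2^19 = 524288

524288


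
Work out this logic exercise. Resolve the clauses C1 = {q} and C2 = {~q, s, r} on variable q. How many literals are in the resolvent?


Remove q from C1 and ~q from C2.
C1 remainder: {}
C2 remainder: {s, r}
Union (resolvent): {r, s}
Resolvent has 2 literal(s).

2


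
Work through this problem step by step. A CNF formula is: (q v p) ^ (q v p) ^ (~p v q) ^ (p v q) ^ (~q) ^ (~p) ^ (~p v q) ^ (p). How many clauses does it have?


A CNF formula is a conjunction of clauses.
Clauses are separated by ^.
Counting the conjuncts: 8 clauses.

8


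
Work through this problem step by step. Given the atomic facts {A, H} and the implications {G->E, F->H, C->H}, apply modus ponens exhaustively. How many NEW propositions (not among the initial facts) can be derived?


Initial facts: {A, H}
Apply modus ponens to closure:
  (no implication fires)
Final known: {A, H}
New propositions: {(none)}
Count = 0

0


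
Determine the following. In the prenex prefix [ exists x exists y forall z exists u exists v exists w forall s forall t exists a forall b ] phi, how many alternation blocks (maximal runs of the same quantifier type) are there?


Quantifier-type sequence: E E A E E E A A E A  (A=forall, E=exists)
Group into maximal same-type runs:
  Ex2 | Ax1 | Ex3 | Ax2 | Ex1 | Ax1
Number of blocks = 6

6
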